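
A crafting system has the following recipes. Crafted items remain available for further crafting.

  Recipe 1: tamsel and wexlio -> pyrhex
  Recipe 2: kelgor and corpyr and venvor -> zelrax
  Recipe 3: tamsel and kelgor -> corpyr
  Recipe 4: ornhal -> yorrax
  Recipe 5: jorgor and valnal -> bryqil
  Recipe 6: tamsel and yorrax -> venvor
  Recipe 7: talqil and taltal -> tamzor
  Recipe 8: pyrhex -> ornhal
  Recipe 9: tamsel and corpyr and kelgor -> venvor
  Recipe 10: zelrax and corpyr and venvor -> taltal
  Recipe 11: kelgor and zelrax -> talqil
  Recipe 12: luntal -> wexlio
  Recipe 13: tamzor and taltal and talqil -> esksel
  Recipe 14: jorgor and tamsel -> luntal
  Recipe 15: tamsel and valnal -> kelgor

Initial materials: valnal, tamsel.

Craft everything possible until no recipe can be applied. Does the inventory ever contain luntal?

No

luntal would need jorgor and tamsel (Recipe 14), but jorgor is never obtained.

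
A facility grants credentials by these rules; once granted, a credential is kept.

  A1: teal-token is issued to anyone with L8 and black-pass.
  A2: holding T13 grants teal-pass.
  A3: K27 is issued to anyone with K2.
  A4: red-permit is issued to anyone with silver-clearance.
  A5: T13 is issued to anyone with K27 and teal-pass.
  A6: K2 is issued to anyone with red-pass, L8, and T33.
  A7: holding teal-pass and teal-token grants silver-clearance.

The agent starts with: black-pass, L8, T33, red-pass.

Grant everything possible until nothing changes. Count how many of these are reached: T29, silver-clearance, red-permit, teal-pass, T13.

No rule produces T29, and it is not given.
silver-clearance would need teal-pass and teal-token (A7), but teal-pass is never granted.
red-permit would need silver-clearance (A4), but silver-clearance is never granted.
teal-pass would need T13 (A2), but T13 is never granted.
T13 would need K27 and teal-pass (A5), but teal-pass is never granted.
None of the 5 are reached.

0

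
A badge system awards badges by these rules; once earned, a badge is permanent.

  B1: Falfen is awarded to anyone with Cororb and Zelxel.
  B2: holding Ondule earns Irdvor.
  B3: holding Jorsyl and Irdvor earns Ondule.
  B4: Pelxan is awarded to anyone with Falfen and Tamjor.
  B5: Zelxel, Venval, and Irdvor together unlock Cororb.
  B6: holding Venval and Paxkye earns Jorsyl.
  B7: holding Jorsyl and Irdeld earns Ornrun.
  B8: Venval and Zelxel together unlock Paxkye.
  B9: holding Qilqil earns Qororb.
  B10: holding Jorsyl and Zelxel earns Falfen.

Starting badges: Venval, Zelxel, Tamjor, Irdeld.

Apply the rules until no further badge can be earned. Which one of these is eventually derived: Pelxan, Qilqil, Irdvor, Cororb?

With Venval and Zelxel, Paxkye is earned (B8).
With Venval and Paxkye, Jorsyl is earned (B6).
With Jorsyl and Zelxel, Falfen is earned (B10).
With Falfen and Tamjor, Pelxan is earned (B4).
Irdvor would need Ondule (B2), but Ondule is never earned. No rule produces Qilqil, and it is not given. Cororb would need Zelxel, Venval, and Irdvor (B5), but Irdvor is never earned.

Pelxan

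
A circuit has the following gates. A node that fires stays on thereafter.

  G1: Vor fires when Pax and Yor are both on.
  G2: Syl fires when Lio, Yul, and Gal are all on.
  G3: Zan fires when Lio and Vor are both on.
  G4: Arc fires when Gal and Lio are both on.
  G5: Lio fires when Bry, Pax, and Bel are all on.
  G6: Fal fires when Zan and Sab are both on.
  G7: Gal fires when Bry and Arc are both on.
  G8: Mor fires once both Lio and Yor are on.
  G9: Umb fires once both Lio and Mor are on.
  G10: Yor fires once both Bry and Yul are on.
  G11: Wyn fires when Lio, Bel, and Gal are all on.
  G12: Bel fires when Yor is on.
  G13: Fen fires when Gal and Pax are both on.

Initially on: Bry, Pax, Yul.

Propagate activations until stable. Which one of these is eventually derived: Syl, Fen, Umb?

Umb

Bry and Yul are on, so Yor fires (G10).
G12: Yor on → Bel on.
Bry, Pax, and Bel are on, so Lio fires (G5).
Lio and Yor are on, so Mor fires (G8).
Lio and Mor are on, so Umb fires (G9).
Syl would need Lio, Yul, and Gal (G2), but Gal never turns on. Fen would need Gal and Pax (G13), but Gal never turns on.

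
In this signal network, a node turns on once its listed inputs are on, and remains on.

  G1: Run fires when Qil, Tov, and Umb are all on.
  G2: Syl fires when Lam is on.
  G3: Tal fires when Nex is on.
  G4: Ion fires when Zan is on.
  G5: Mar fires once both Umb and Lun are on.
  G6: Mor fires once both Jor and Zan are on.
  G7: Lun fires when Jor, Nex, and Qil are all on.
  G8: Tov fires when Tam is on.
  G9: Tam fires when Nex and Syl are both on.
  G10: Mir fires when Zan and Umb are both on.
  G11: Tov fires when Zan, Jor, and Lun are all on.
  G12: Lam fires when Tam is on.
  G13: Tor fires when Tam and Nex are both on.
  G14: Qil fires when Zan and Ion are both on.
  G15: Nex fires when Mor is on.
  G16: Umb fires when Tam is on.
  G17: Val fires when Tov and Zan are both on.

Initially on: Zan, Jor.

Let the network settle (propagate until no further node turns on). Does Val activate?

Yes

Jor and Zan are on, so Mor fires (G6).
G4: Zan on → Ion on.
G14: Zan and Ion on → Qil on.
G15: Mor on → Nex on.
Jor, Nex, and Qil are on, so Lun fires (G7).
G11: Zan, Jor, and Lun on → Tov on.
Tov and Zan are on, so Val fires (G17).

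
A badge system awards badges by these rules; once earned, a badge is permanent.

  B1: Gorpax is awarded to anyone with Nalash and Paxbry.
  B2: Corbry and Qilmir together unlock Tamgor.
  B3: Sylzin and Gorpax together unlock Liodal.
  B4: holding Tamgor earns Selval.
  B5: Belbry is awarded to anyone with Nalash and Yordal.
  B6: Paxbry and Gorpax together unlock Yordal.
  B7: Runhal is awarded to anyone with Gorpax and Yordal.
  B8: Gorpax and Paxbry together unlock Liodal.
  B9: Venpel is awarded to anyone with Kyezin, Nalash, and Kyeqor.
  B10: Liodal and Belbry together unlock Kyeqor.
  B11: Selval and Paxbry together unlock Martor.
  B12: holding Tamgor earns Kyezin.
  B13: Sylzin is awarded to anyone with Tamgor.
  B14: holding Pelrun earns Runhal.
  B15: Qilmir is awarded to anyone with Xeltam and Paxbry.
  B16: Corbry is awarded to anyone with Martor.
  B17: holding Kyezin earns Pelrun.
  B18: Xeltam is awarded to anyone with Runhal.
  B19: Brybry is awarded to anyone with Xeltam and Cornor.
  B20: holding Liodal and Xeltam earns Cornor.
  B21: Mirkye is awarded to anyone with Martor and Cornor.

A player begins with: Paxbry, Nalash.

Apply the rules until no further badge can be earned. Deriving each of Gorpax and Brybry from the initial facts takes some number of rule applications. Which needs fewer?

Gorpax

Gorpax: With Nalash and Paxbry, Gorpax is earned (B1). [1 rule application]
Brybry: With Nalash and Paxbry, Gorpax is earned (B1). With Gorpax and Paxbry, Liodal is earned (B8). With Paxbry and Gorpax, Yordal is earned (B6). With Gorpax and Yordal, Runhal is earned (B7). With Runhal, Xeltam is earned (B18). With Liodal and Xeltam, Cornor is earned (B20). With Xeltam and Cornor, Brybry is earned (B19). [7 rule applications]
Gorpax needs fewer.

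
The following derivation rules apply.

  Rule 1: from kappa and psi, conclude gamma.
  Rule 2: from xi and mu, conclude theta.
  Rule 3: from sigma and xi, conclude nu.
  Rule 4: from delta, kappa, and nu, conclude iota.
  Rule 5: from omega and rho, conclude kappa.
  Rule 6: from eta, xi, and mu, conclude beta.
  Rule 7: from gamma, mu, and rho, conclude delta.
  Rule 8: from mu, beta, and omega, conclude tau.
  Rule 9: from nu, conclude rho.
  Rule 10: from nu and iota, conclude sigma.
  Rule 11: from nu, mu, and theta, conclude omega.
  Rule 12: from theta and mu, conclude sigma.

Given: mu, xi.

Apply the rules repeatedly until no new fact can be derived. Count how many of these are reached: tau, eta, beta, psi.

0

tau would need mu, beta, and omega (Rule 8), but beta is never established.
No rule produces eta, and it is not given.
beta would need eta, xi, and mu (Rule 6), but eta is never established.
No rule produces psi, and it is not given.
None of the 4 are reached.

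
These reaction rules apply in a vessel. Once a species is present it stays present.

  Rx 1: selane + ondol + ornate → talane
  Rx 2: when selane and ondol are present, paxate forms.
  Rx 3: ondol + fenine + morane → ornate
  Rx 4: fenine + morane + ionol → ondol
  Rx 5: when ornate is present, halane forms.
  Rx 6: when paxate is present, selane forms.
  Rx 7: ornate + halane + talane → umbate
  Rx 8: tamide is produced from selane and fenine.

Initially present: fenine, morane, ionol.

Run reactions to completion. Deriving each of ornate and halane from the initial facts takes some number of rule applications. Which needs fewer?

ornate

ornate: fenine, morane, and ionol present → ondol forms (Rx 4). ondol, fenine, and morane present → ornate forms (Rx 3). [2 rule applications]
halane: fenine, morane, and ionol present → ondol forms (Rx 4). ondol, fenine, and morane present → ornate forms (Rx 3). ornate present → halane forms (Rx 5). [3 rule applications]
ornate needs fewer.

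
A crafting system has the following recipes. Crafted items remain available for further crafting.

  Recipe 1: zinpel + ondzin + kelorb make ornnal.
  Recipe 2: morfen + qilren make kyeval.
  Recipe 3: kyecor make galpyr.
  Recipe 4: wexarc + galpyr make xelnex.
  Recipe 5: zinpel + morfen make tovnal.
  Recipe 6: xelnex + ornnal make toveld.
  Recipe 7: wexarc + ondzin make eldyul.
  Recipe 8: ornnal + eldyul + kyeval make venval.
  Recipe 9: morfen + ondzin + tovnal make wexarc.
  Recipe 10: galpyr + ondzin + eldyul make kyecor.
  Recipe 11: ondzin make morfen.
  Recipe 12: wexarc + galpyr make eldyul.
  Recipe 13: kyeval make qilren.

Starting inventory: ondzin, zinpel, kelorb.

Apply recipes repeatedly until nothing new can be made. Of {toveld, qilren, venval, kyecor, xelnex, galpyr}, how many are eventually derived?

0

toveld would need xelnex and ornnal (Recipe 6), but xelnex is never obtained.
qilren would need kyeval (Recipe 13), but kyeval is never obtained.
venval would need ornnal, eldyul, and kyeval (Recipe 8), but kyeval is never obtained.
kyecor would need galpyr, ondzin, and eldyul (Recipe 10), but galpyr is never obtained.
xelnex would need wexarc and galpyr (Recipe 4), but galpyr is never obtained.
galpyr would need kyecor (Recipe 3), but kyecor is never obtained.
None of the 6 are reached.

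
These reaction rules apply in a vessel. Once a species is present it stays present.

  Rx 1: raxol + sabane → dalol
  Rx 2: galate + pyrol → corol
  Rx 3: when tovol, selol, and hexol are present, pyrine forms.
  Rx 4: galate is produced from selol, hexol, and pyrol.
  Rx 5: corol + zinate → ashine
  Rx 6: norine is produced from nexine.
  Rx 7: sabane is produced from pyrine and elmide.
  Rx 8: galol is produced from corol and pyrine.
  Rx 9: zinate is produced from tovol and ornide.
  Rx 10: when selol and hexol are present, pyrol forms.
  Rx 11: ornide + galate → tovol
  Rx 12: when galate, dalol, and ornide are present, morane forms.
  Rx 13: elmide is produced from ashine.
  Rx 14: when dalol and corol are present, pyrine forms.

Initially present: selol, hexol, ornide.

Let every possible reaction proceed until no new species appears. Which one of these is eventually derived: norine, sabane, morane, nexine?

sabane

selol and hexol present → pyrol forms (Rx 10).
selol, hexol, and pyrol present → galate forms (Rx 4).
ornide and galate present → tovol forms (Rx 11).
galate and pyrol present → corol forms (Rx 2).
tovol, selol, and hexol present → pyrine forms (Rx 3).
tovol and ornide present → zinate forms (Rx 9).
corol and zinate present → ashine forms (Rx 5).
ashine present → elmide forms (Rx 13).
pyrine and elmide present → sabane forms (Rx 7).
norine would need nexine (Rx 6), but nexine never forms. morane would need galate, dalol, and ornide (Rx 12), but dalol never forms. No rule produces nexine, and it is not given.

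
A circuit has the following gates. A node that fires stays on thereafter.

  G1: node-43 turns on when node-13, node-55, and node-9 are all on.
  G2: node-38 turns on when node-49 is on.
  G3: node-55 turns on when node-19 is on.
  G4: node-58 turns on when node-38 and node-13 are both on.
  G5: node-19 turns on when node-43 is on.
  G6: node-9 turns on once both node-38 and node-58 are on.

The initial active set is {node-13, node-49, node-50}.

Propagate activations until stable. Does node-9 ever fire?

node-49 is on, so node-38 turns on (G2).
G4: node-38 and node-13 on → node-58 on.
G6: node-38 and node-58 on → node-9 on.

Yes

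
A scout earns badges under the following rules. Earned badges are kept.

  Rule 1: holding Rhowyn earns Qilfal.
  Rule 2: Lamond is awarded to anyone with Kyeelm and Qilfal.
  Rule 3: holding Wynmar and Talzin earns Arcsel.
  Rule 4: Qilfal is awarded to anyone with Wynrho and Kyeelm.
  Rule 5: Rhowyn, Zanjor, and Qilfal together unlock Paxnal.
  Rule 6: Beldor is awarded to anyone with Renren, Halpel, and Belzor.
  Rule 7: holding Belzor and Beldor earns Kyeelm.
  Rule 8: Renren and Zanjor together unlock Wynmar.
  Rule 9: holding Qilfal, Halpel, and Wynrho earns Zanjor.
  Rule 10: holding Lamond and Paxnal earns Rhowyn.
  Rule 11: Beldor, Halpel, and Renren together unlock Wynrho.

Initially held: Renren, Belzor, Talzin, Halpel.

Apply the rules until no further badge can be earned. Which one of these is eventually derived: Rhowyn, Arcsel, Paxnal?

With Renren, Halpel, and Belzor, Beldor is earned (Rule 6).
With Beldor, Halpel, and Renren, Wynrho is earned (Rule 11).
With Belzor and Beldor, Kyeelm is earned (Rule 7).
With Wynrho and Kyeelm, Qilfal is earned (Rule 4).
With Qilfal, Halpel, and Wynrho, Zanjor is earned (Rule 9).
With Renren and Zanjor, Wynmar is earned (Rule 8).
With Wynmar and Talzin, Arcsel is earned (Rule 3).
Rhowyn would need Lamond and Paxnal (Rule 10), but Paxnal is never earned. Paxnal would need Rhowyn, Zanjor, and Qilfal (Rule 5), but Rhowyn is never earned.

Arcsel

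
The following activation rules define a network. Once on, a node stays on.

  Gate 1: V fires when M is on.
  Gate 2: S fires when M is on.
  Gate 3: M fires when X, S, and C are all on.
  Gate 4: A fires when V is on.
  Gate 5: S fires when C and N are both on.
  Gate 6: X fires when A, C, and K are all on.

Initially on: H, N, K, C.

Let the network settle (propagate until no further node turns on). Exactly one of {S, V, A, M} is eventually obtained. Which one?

Gate 5: C and N on → S on.
M would need X, S, and C (Gate 3), but X never turns on. A would need V (Gate 4), but V never turns on. V would need M (Gate 1), but M never turns on.

S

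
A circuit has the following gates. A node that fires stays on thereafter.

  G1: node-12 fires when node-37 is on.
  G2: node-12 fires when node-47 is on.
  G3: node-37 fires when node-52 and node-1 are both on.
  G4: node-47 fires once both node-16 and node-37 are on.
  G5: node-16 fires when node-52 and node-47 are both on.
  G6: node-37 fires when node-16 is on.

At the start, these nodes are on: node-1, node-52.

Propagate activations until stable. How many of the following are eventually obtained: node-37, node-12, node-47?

G3: node-52 and node-1 on → node-37 on.
node-37 is on, so node-12 fires (G1).
node-37: reached.
node-12: reached.
node-47 would need node-16 and node-37 (G4), but node-16 never turns on.
Reached: node-37 and node-12 — 2 of the 3.

2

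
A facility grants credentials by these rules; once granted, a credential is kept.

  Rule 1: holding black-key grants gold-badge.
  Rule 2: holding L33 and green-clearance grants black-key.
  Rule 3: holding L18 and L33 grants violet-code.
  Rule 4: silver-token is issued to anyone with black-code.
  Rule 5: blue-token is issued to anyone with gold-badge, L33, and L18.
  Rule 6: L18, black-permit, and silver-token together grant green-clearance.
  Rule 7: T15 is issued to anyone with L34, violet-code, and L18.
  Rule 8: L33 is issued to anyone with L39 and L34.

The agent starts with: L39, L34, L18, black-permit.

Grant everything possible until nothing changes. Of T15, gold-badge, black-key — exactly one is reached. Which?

Holding L39 and L34 grants L33 (Rule 8).
Holding L18 and L33 grants violet-code (Rule 3).
Holding L34, violet-code, and L18 grants T15 (Rule 7).
gold-badge would need black-key (Rule 1), but black-key is never granted. black-key would need L33 and green-clearance (Rule 2), but green-clearance is never granted.

T15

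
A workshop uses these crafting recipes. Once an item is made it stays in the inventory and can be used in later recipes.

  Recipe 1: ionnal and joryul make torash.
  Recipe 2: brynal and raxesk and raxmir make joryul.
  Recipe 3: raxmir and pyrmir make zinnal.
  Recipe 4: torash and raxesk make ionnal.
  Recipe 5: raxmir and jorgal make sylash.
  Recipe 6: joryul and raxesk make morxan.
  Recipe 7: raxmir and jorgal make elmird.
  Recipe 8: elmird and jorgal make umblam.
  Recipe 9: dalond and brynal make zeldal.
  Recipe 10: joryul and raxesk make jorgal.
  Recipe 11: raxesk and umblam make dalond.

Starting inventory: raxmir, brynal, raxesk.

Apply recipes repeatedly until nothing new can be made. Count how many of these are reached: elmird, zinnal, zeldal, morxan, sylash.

4

brynal and raxesk and raxmir → joryul (Recipe 2).
joryul and raxesk → morxan (Recipe 6).
Using Recipe 10, joryul and raxesk make jorgal.
Using Recipe 7, raxmir and jorgal make elmird.
Using Recipe 5, raxmir and jorgal make sylash.
Using Recipe 8, elmird and jorgal make umblam.
Using Recipe 11, raxesk and umblam make dalond.
Using Recipe 9, dalond and brynal make zeldal.
elmird: reached.
zinnal would need raxmir and pyrmir (Recipe 3), but pyrmir is never obtained.
zeldal: reached.
morxan: reached.
sylash: reached.
Reached: elmird, zeldal, morxan, and sylash — 4 of the 5.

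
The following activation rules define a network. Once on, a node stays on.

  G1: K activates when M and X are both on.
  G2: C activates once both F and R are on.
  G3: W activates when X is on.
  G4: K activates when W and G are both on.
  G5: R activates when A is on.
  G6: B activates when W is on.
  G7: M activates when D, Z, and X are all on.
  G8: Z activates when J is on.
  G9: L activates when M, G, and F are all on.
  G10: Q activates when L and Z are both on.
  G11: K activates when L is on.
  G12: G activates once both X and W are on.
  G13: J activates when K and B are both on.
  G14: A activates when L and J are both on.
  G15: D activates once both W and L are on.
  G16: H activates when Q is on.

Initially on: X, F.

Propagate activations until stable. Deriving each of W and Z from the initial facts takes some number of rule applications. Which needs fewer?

W: G3: X on → W on. [1 rule application]
Z: X is on, so W activates (G3). G6: W on → B on. G12: X and W on → G on. W and G are on, so K activates (G4). K and B are on, so J activates (G13). G8: J on → Z on. [6 rule applications]
W needs fewer.

W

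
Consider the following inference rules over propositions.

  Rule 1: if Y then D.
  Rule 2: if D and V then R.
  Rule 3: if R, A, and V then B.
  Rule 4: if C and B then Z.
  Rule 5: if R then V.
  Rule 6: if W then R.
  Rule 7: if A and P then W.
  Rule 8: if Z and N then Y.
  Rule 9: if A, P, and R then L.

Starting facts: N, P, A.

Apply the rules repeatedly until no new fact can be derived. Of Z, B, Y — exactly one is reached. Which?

From A and P, Rule 7 gives W.
From W, Rule 6 gives R.
R holds, so V follows (Rule 5).
From R, A, and V, Rule 3 gives B.
Z would need C and B (Rule 4), but C is never established. Y would need Z and N (Rule 8), but Z is never established.

B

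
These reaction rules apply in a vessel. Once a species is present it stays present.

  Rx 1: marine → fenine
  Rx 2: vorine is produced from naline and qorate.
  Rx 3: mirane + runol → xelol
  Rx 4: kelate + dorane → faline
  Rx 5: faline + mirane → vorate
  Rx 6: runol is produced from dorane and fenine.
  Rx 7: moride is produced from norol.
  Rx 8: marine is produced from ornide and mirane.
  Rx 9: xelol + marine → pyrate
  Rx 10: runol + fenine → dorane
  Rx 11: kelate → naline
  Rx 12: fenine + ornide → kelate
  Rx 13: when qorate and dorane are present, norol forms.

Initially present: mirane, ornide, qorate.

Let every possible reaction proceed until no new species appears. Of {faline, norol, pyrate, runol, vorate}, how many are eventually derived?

faline would need kelate and dorane (Rx 4), but dorane never forms.
norol would need qorate and dorane (Rx 13), but dorane never forms.
pyrate would need xelol and marine (Rx 9), but xelol never forms.
runol would need dorane and fenine (Rx 6), but dorane never forms.
vorate would need faline and mirane (Rx 5), but faline never forms.
None of the 5 are reached.

0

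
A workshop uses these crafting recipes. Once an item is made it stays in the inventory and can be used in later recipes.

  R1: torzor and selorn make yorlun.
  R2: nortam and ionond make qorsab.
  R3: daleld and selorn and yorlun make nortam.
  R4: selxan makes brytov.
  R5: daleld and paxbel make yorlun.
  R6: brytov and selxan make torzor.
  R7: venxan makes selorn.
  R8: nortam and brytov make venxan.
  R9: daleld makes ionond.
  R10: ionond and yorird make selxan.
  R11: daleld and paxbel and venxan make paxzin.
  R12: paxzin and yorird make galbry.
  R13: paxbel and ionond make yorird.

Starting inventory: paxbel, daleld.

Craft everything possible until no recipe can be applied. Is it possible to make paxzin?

paxzin would need daleld, paxbel, and venxan (R11), but venxan is never obtained.

No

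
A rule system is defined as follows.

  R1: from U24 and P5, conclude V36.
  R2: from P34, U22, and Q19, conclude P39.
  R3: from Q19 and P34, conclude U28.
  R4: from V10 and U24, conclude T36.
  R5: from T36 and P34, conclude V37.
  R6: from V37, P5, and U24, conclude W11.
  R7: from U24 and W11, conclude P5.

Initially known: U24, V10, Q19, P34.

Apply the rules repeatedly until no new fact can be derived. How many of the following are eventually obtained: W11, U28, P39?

From Q19 and P34, R3 gives U28.
W11 would need V37, P5, and U24 (R6), but P5 is never established.
U28: reached.
P39 would need P34, U22, and Q19 (R2), but U22 is never established.
Reached: U28 — 1 of the 3.

1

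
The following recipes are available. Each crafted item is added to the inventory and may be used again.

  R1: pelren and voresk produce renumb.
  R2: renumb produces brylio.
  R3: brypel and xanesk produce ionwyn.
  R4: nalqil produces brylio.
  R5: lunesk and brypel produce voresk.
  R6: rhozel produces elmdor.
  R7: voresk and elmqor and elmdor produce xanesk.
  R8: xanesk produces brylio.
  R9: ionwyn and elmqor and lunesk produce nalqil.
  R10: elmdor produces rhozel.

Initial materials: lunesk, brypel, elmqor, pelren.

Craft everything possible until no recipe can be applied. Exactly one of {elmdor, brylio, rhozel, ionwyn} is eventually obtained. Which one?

Using R5, lunesk and brypel make voresk.
pelren and voresk → renumb (R1).
Using R2, renumb makes brylio.
ionwyn would need brypel and xanesk (R3), but xanesk is never obtained. elmdor would need rhozel (R6), but rhozel is never obtained. rhozel would need elmdor (R10), but elmdor is never obtained.

brylio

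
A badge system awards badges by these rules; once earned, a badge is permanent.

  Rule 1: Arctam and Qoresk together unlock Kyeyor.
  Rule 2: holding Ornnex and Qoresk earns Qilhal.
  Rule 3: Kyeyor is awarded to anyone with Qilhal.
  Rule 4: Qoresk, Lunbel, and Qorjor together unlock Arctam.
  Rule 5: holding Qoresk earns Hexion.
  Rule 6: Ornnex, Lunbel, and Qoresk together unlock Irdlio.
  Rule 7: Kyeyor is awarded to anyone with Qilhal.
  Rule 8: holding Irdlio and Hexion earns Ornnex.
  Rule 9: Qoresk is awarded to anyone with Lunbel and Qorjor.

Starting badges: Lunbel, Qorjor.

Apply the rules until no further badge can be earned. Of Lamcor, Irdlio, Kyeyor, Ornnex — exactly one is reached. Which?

With Lunbel and Qorjor, Qoresk is earned (Rule 9).
With Qoresk, Lunbel, and Qorjor, Arctam is earned (Rule 4).
With Arctam and Qoresk, Kyeyor is earned (Rule 1).
Ornnex would need Irdlio and Hexion (Rule 8), but Irdlio is never earned. Irdlio would need Ornnex, Lunbel, and Qoresk (Rule 6), but Ornnex is never earned. No rule produces Lamcor, and it is not given.

Kyeyor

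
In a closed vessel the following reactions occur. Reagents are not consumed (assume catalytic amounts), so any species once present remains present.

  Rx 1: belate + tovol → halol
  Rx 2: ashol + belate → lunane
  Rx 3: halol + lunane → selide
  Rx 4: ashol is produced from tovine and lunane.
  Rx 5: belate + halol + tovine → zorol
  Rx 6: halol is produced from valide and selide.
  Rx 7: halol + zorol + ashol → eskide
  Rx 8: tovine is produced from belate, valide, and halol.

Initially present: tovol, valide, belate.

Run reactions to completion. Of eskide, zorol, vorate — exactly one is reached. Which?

zorol

belate and tovol present → halol forms (Rx 1).
belate, valide, and halol present → tovine forms (Rx 8).
belate, halol, and tovine present → zorol forms (Rx 5).
No rule produces vorate, and it is not given. eskide would need halol, zorol, and ashol (Rx 7), but ashol never forms.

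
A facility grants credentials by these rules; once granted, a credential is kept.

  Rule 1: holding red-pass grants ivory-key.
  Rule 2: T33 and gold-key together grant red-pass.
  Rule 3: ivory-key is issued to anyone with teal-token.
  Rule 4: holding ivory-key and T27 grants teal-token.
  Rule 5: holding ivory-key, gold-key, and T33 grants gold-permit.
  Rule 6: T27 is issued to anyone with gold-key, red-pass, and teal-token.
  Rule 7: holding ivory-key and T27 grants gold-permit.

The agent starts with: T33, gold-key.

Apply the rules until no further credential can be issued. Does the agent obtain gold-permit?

Holding T33 and gold-key grants red-pass (Rule 2).
Holding red-pass grants ivory-key (Rule 1).
Holding ivory-key, gold-key, and T33 grants gold-permit (Rule 5).

Yes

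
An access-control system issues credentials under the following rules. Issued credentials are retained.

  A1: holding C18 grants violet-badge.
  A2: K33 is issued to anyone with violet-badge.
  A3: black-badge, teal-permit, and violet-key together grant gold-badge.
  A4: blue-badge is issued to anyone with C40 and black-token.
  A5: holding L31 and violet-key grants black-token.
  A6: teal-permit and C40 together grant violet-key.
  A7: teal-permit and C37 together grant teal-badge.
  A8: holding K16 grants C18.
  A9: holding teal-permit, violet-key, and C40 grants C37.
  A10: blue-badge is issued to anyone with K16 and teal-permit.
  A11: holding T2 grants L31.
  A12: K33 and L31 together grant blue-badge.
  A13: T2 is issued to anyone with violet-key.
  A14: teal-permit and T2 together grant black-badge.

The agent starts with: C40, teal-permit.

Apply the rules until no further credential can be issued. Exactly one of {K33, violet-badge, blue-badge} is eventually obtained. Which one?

Holding teal-permit and C40 grants violet-key (A6).
Holding violet-key grants T2 (A13).
Holding T2 grants L31 (A11).
Holding L31 and violet-key grants black-token (A5).
Holding C40 and black-token grants blue-badge (A4).
K33 would need violet-badge (A2), but violet-badge is never granted. violet-badge would need C18 (A1), but C18 is never granted.

blue-badge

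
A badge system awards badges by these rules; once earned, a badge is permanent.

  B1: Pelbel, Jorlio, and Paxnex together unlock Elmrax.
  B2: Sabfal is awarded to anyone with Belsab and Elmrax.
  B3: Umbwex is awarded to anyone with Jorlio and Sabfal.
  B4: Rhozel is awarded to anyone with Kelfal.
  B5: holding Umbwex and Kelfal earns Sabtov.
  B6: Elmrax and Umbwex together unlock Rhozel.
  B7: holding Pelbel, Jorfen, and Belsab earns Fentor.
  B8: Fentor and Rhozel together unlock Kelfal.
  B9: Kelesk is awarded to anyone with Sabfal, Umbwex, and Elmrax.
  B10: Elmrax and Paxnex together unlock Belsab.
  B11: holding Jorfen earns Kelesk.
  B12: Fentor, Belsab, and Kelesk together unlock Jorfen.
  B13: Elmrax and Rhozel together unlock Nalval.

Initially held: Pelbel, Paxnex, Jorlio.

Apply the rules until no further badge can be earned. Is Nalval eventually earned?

With Pelbel, Jorlio, and Paxnex, Elmrax is earned (B1).
With Elmrax and Paxnex, Belsab is earned (B10).
With Belsab and Elmrax, Sabfal is earned (B2).
With Jorlio and Sabfal, Umbwex is earned (B3).
With Elmrax and Umbwex, Rhozel is earned (B6).
With Elmrax and Rhozel, Nalval is earned (B13).

Yes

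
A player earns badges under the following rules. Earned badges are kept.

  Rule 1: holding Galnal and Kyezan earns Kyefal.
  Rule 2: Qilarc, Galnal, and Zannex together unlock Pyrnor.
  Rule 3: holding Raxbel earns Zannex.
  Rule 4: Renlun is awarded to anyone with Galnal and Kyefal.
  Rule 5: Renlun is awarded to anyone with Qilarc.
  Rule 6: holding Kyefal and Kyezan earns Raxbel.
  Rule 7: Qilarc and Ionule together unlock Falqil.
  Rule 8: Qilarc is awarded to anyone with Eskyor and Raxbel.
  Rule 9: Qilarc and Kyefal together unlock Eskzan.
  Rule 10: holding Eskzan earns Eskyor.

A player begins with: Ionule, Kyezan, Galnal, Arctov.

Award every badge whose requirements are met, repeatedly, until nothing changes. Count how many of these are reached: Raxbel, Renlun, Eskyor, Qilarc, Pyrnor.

2

With Galnal and Kyezan, Kyefal is earned (Rule 1).
With Galnal and Kyefal, Renlun is earned (Rule 4).
With Kyefal and Kyezan, Raxbel is earned (Rule 6).
Raxbel: reached.
Renlun: reached.
Eskyor would need Eskzan (Rule 10), but Eskzan is never earned.
Qilarc would need Eskyor and Raxbel (Rule 8), but Eskyor is never earned.
Pyrnor would need Qilarc, Galnal, and Zannex (Rule 2), but Qilarc is never earned.
Reached: Raxbel and Renlun — 2 of the 5.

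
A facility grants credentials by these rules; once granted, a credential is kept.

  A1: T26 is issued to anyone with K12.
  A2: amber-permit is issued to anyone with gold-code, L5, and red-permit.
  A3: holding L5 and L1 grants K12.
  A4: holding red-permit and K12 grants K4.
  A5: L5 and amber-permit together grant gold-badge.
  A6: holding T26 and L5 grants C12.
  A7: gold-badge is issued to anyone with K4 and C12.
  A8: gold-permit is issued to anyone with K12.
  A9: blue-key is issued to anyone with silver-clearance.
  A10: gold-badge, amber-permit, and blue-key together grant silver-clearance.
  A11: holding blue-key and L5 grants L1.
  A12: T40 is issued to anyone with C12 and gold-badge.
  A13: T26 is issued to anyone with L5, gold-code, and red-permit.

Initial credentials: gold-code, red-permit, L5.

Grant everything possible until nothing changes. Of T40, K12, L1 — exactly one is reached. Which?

T40

Holding gold-code, L5, and red-permit grants amber-permit (A2).
Holding L5, gold-code, and red-permit grants T26 (A13).
Holding T26 and L5 grants C12 (A6).
Holding L5 and amber-permit grants gold-badge (A5).
Holding C12 and gold-badge grants T40 (A12).
K12 would need L5 and L1 (A3), but L1 is never granted. L1 would need blue-key and L5 (A11), but blue-key is never granted.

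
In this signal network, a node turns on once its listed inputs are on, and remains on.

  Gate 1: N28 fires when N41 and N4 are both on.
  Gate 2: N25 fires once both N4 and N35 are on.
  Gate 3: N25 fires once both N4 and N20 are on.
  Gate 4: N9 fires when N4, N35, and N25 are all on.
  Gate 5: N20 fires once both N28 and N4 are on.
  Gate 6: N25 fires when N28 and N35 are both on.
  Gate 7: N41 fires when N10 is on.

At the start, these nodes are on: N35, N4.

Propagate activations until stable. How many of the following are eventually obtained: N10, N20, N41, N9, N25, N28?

Gate 2: N4 and N35 on → N25 on.
N4, N35, and N25 are on, so N9 fires (Gate 4).
No rule produces N10, and it is not given.
N20 would need N28 and N4 (Gate 5), but N28 never turns on.
N41 would need N10 (Gate 7), but N10 never turns on.
N9: reached.
N25: reached.
N28 would need N41 and N4 (Gate 1), but N41 never turns on.
Reached: N9 and N25 — 2 of the 6.

2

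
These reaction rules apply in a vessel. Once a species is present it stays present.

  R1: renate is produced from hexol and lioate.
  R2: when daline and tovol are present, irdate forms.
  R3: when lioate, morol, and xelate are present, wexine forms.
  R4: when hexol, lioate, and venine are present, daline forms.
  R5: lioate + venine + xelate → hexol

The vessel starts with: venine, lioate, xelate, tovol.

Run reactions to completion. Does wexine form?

No

wexine would need lioate, morol, and xelate (R3), but morol never forms.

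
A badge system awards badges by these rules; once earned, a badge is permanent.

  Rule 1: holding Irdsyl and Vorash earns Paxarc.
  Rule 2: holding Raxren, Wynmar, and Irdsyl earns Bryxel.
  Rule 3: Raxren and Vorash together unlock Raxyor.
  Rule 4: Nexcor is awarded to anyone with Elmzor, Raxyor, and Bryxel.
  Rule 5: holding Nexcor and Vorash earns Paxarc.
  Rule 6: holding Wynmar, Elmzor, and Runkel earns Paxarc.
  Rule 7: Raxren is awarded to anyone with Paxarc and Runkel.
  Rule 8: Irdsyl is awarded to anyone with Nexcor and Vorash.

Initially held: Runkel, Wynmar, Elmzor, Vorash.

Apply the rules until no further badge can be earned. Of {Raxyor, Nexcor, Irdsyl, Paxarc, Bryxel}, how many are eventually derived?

2

With Wynmar, Elmzor, and Runkel, Paxarc is earned (Rule 6).
With Paxarc and Runkel, Raxren is earned (Rule 7).
With Raxren and Vorash, Raxyor is earned (Rule 3).
Raxyor: reached.
Nexcor would need Elmzor, Raxyor, and Bryxel (Rule 4), but Bryxel is never earned.
Irdsyl would need Nexcor and Vorash (Rule 8), but Nexcor is never earned.
Paxarc: reached.
Bryxel would need Raxren, Wynmar, and Irdsyl (Rule 2), but Irdsyl is never earned.
Reached: Raxyor and Paxarc — 2 of the 5.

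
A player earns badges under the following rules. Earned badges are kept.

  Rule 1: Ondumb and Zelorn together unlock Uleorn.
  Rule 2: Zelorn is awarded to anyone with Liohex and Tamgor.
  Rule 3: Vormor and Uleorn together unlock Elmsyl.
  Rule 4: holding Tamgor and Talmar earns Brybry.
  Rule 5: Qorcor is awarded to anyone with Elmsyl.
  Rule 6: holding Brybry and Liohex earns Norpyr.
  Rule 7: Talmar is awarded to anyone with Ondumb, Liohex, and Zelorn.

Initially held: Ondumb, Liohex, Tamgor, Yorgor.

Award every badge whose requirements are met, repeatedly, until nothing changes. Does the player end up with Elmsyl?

No

Elmsyl would need Vormor and Uleorn (Rule 3), but Vormor is never earned.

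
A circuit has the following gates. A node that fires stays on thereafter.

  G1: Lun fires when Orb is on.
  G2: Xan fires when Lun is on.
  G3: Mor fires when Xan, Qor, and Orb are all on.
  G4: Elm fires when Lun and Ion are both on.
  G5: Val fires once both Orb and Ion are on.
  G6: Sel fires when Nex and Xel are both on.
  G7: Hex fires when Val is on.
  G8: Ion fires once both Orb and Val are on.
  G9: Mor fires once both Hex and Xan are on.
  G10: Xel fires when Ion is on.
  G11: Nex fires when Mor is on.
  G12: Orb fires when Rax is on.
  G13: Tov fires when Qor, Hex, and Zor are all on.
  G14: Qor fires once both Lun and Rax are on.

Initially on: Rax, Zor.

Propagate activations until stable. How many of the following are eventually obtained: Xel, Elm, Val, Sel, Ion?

0

Xel would need Ion (G10), but Ion never turns on.
Elm would need Lun and Ion (G4), but Ion never turns on.
Val would need Orb and Ion (G5), but Ion never turns on.
Sel would need Nex and Xel (G6), but Xel never turns on.
Ion would need Orb and Val (G8), but Val never turns on.
None of the 5 are reached.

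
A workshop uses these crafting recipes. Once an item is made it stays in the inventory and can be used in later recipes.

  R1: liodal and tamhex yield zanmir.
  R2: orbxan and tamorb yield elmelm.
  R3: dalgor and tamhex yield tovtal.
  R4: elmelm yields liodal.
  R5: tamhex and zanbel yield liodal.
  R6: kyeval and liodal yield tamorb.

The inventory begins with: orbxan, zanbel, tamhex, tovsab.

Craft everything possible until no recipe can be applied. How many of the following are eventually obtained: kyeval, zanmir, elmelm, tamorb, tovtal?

Using R5, tamhex and zanbel make liodal.
liodal and tamhex → zanmir (R1).
No rule produces kyeval, and it is not given.
zanmir: reached.
elmelm would need orbxan and tamorb (R2), but tamorb is never obtained.
tamorb would need kyeval and liodal (R6), but kyeval is never obtained.
tovtal would need dalgor and tamhex (R3), but dalgor is never obtained.
Reached: zanmir — 1 of the 5.

1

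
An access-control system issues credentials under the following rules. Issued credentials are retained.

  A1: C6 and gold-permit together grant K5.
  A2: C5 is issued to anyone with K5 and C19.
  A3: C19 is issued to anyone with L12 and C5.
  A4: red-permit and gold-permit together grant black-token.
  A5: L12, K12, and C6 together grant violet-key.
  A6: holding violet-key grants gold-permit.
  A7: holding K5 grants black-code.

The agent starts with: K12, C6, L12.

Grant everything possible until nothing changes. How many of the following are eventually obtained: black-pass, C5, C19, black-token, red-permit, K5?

Holding L12, K12, and C6 grants violet-key (A5).
Holding violet-key grants gold-permit (A6).
Holding C6 and gold-permit grants K5 (A1).
No rule produces black-pass, and it is not given.
C5 would need K5 and C19 (A2), but C19 is never granted.
C19 would need L12 and C5 (A3), but C5 is never granted.
black-token would need red-permit and gold-permit (A4), but red-permit is never granted.
No rule produces red-permit, and it is not given.
K5: reached.
Reached: K5 — 1 of the 6.

1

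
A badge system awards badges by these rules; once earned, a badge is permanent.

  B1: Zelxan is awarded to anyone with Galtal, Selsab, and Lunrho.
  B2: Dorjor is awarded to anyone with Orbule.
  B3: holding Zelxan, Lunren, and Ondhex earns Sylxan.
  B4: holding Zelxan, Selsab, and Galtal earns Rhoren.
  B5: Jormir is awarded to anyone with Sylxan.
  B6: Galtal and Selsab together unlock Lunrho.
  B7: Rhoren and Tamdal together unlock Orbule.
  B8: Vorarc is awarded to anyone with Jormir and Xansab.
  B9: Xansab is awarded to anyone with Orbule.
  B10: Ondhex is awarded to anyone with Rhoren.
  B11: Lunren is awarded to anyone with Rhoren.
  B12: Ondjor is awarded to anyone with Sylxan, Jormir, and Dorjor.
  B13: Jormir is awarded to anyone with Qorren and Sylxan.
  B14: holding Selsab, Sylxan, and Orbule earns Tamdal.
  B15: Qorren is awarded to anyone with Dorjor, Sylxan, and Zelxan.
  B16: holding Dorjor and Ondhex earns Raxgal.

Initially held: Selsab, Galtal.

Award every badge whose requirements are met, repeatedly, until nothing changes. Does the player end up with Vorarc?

No

Vorarc would need Jormir and Xansab (B8), but Xansab is never earned.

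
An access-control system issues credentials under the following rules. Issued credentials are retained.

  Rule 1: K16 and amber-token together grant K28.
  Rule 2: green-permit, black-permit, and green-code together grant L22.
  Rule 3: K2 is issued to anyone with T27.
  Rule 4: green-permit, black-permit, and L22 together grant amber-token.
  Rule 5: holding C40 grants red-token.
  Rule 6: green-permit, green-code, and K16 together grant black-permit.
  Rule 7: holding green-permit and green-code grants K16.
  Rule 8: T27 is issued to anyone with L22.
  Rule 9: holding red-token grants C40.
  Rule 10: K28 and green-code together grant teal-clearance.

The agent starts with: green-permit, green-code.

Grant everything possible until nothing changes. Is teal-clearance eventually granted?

Yes

Holding green-permit and green-code grants K16 (Rule 7).
Holding green-permit, green-code, and K16 grants black-permit (Rule 6).
Holding green-permit, black-permit, and green-code grants L22 (Rule 2).
Holding green-permit, black-permit, and L22 grants amber-token (Rule 4).
Holding K16 and amber-token grants K28 (Rule 1).
Holding K28 and green-code grants teal-clearance (Rule 10).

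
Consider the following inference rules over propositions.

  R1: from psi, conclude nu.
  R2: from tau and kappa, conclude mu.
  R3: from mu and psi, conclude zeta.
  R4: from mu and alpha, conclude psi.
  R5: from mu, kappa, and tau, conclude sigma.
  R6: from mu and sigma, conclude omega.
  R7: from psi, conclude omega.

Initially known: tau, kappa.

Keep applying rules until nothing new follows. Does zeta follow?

No

zeta would need mu and psi (R3), but psi is never established.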